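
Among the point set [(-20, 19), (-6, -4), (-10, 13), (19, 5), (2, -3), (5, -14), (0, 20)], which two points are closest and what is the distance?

Computing all pairwise distances among 7 points:

d((-20, 19), (-6, -4)) = 26.9258
d((-20, 19), (-10, 13)) = 11.6619
d((-20, 19), (19, 5)) = 41.4367
d((-20, 19), (2, -3)) = 31.1127
d((-20, 19), (5, -14)) = 41.4005
d((-20, 19), (0, 20)) = 20.025
d((-6, -4), (-10, 13)) = 17.4642
d((-6, -4), (19, 5)) = 26.5707
d((-6, -4), (2, -3)) = 8.0623 <-- minimum
d((-6, -4), (5, -14)) = 14.8661
d((-6, -4), (0, 20)) = 24.7386
d((-10, 13), (19, 5)) = 30.0832
d((-10, 13), (2, -3)) = 20.0
d((-10, 13), (5, -14)) = 30.8869
d((-10, 13), (0, 20)) = 12.2066
d((19, 5), (2, -3)) = 18.7883
d((19, 5), (5, -14)) = 23.6008
d((19, 5), (0, 20)) = 24.2074
d((2, -3), (5, -14)) = 11.4018
d((2, -3), (0, 20)) = 23.0868
d((5, -14), (0, 20)) = 34.3657

Closest pair: (-6, -4) and (2, -3) with distance 8.0623

The closest pair is (-6, -4) and (2, -3) with Euclidean distance 8.0623. For 7 points, brute-force pairwise comparison is shown above. For large n, the divide-and-conquer algorithm (sort by x, recurse on halves, check the dividing strip) achieves O(n log n).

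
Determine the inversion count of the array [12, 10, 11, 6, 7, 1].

Finding inversions in [12, 10, 11, 6, 7, 1]:

(0, 1): arr[0]=12 > arr[1]=10
(0, 2): arr[0]=12 > arr[2]=11
(0, 3): arr[0]=12 > arr[3]=6
(0, 4): arr[0]=12 > arr[4]=7
(0, 5): arr[0]=12 > arr[5]=1
(1, 3): arr[1]=10 > arr[3]=6
(1, 4): arr[1]=10 > arr[4]=7
(1, 5): arr[1]=10 > arr[5]=1
(2, 3): arr[2]=11 > arr[3]=6
(2, 4): arr[2]=11 > arr[4]=7
(2, 5): arr[2]=11 > arr[5]=1
(3, 5): arr[3]=6 > arr[5]=1
(4, 5): arr[4]=7 > arr[5]=1

Total inversions: 13

The array has 13 inversion(s): (0,1), (0,2), (0,3), (0,4), (0,5), (1,3), (1,4), (1,5), (2,3), (2,4), (2,5), (3,5), (4,5). Each pair (i,j) satisfies i < j and arr[i] > arr[j].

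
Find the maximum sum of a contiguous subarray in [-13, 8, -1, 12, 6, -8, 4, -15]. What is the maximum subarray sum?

Using Kadane's algorithm on [-13, 8, -1, 12, 6, -8, 4, -15]:

Scanning through the array:
Position 1 (value 8): max_ending_here = 8, max_so_far = 8
Position 2 (value -1): max_ending_here = 7, max_so_far = 8
Position 3 (value 12): max_ending_here = 19, max_so_far = 19
Position 4 (value 6): max_ending_here = 25, max_so_far = 25
Position 5 (value -8): max_ending_here = 17, max_so_far = 25
Position 6 (value 4): max_ending_here = 21, max_so_far = 25
Position 7 (value -15): max_ending_here = 6, max_so_far = 25

Maximum subarray: [8, -1, 12, 6]
Maximum sum: 25

The maximum subarray is [8, -1, 12, 6] with sum 25. This subarray runs from index 1 to index 4.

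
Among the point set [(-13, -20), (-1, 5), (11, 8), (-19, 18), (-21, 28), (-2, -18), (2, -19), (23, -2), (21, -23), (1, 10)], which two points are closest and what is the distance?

Computing all pairwise distances among 10 points:

d((-13, -20), (-1, 5)) = 27.7308
d((-13, -20), (11, 8)) = 36.8782
d((-13, -20), (-19, 18)) = 38.4708
d((-13, -20), (-21, 28)) = 48.6621
d((-13, -20), (-2, -18)) = 11.1803
d((-13, -20), (2, -19)) = 15.0333
d((-13, -20), (23, -2)) = 40.2492
d((-13, -20), (21, -23)) = 34.1321
d((-13, -20), (1, 10)) = 33.1059
d((-1, 5), (11, 8)) = 12.3693
d((-1, 5), (-19, 18)) = 22.2036
d((-1, 5), (-21, 28)) = 30.4795
d((-1, 5), (-2, -18)) = 23.0217
d((-1, 5), (2, -19)) = 24.1868
d((-1, 5), (23, -2)) = 25.0
d((-1, 5), (21, -23)) = 35.609
d((-1, 5), (1, 10)) = 5.3852
d((11, 8), (-19, 18)) = 31.6228
d((11, 8), (-21, 28)) = 37.7359
d((11, 8), (-2, -18)) = 29.0689
d((11, 8), (2, -19)) = 28.4605
d((11, 8), (23, -2)) = 15.6205
d((11, 8), (21, -23)) = 32.573
d((11, 8), (1, 10)) = 10.198
d((-19, 18), (-21, 28)) = 10.198
d((-19, 18), (-2, -18)) = 39.8121
d((-19, 18), (2, -19)) = 42.5441
d((-19, 18), (23, -2)) = 46.5188
d((-19, 18), (21, -23)) = 57.28
d((-19, 18), (1, 10)) = 21.5407
d((-21, 28), (-2, -18)) = 49.7695
d((-21, 28), (2, -19)) = 52.3259
d((-21, 28), (23, -2)) = 53.2541
d((-21, 28), (21, -23)) = 66.0681
d((-21, 28), (1, 10)) = 28.4253
d((-2, -18), (2, -19)) = 4.1231 <-- minimum
d((-2, -18), (23, -2)) = 29.6816
d((-2, -18), (21, -23)) = 23.5372
d((-2, -18), (1, 10)) = 28.1603
d((2, -19), (23, -2)) = 27.0185
d((2, -19), (21, -23)) = 19.4165
d((2, -19), (1, 10)) = 29.0172
d((23, -2), (21, -23)) = 21.095
d((23, -2), (1, 10)) = 25.0599
d((21, -23), (1, 10)) = 38.5876

Closest pair: (-2, -18) and (2, -19) with distance 4.1231

The closest pair is (-2, -18) and (2, -19) with Euclidean distance 4.1231. For 10 points, brute-force pairwise comparison is shown above. For large n, the divide-and-conquer algorithm (sort by x, recurse on halves, check the dividing strip) achieves O(n log n).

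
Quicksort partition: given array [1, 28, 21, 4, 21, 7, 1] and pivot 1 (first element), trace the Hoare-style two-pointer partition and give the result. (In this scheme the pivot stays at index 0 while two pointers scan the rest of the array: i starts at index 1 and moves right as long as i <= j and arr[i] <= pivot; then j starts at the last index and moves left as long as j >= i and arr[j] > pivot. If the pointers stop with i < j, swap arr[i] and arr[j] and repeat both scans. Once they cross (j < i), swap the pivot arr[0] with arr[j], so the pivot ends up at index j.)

Hoare-style two-pointer partition with pivot = 1:

Initial array: [1, 28, 21, 4, 21, 7, 1]

Pointers start at i = 1, j = 6.
i stops at index 1 (arr[1]=28 > 1), j stops at index 6 (arr[6]=1 <= 1): swap arr[1] and arr[6], array becomes [1, 1, 21, 4, 21, 7, 28]
i ends at 2, j ends at 1: the pointers have crossed (j < i), so scanning stops.

Swap pivot arr[0] with arr[1] to place pivot at position 1: [1, 1, 21, 4, 21, 7, 28]
Pivot position: 1

After partitioning with pivot 1, the array becomes [1, 1, 21, 4, 21, 7, 28]. The pivot is placed at index 1. All elements to the left of the pivot are <= 1, and all elements to the right are > 1.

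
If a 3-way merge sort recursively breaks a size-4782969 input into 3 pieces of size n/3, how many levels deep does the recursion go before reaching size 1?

For divide and conquer with division factor 3:

Problem sizes at each level:
Level 0: 4782969
Level 1: 1594323
Level 2: 531441
Level 3: 177147
Level 4: 59049
Level 5: 19683
Level 6: 6561
Level 7: 2187
Level 8: 729
Level 9: 243
Level 10: 81
Level 11: 27
Level 12: 9
Level 13: 3
Level 14: 1

The root is level 0 and the size-1 base case is level 14 (the tree spans levels 0 through 14, i.e. 15 levels counting the root), so the depth is the number of divisions: log_3(4782969) = 14

The recursion tree depth is log_3(4782969) = 14. At each level, the problem size is divided by 3, so it takes 14 divisions to reduce to a base case of size 1. The algorithm makes 3 recursive calls at each level.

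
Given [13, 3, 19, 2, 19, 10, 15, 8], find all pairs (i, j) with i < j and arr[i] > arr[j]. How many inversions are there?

Finding inversions in [13, 3, 19, 2, 19, 10, 15, 8]:

(0, 1): arr[0]=13 > arr[1]=3
(0, 3): arr[0]=13 > arr[3]=2
(0, 5): arr[0]=13 > arr[5]=10
(0, 7): arr[0]=13 > arr[7]=8
(1, 3): arr[1]=3 > arr[3]=2
(2, 3): arr[2]=19 > arr[3]=2
(2, 5): arr[2]=19 > arr[5]=10
(2, 6): arr[2]=19 > arr[6]=15
(2, 7): arr[2]=19 > arr[7]=8
(4, 5): arr[4]=19 > arr[5]=10
(4, 6): arr[4]=19 > arr[6]=15
(4, 7): arr[4]=19 > arr[7]=8
(5, 7): arr[5]=10 > arr[7]=8
(6, 7): arr[6]=15 > arr[7]=8

Total inversions: 14

The array has 14 inversion(s): (0,1), (0,3), (0,5), (0,7), (1,3), (2,3), (2,5), (2,6), (2,7), (4,5), (4,6), (4,7), (5,7), (6,7). Each pair (i,j) satisfies i < j and arr[i] > arr[j].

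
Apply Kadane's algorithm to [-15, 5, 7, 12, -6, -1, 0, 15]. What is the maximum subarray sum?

Using Kadane's algorithm on [-15, 5, 7, 12, -6, -1, 0, 15]:

Scanning through the array:
Position 1 (value 5): max_ending_here = 5, max_so_far = 5
Position 2 (value 7): max_ending_here = 12, max_so_far = 12
Position 3 (value 12): max_ending_here = 24, max_so_far = 24
Position 4 (value -6): max_ending_here = 18, max_so_far = 24
Position 5 (value -1): max_ending_here = 17, max_so_far = 24
Position 6 (value 0): max_ending_here = 17, max_so_far = 24
Position 7 (value 15): max_ending_here = 32, max_so_far = 32

Maximum subarray: [5, 7, 12, -6, -1, 0, 15]
Maximum sum: 32

The maximum subarray is [5, 7, 12, -6, -1, 0, 15] with sum 32. This subarray runs from index 1 to index 7.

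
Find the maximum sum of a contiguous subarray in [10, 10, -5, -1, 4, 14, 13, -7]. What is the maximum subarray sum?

Using Kadane's algorithm on [10, 10, -5, -1, 4, 14, 13, -7]:

Scanning through the array:
Position 1 (value 10): max_ending_here = 20, max_so_far = 20
Position 2 (value -5): max_ending_here = 15, max_so_far = 20
Position 3 (value -1): max_ending_here = 14, max_so_far = 20
Position 4 (value 4): max_ending_here = 18, max_so_far = 20
Position 5 (value 14): max_ending_here = 32, max_so_far = 32
Position 6 (value 13): max_ending_here = 45, max_so_far = 45
Position 7 (value -7): max_ending_here = 38, max_so_far = 45

Maximum subarray: [10, 10, -5, -1, 4, 14, 13]
Maximum sum: 45

The maximum subarray is [10, 10, -5, -1, 4, 14, 13] with sum 45. This subarray runs from index 0 to index 6.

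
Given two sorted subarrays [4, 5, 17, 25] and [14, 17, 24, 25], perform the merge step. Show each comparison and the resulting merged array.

Merging process:

Compare 4 vs 14: take 4 from left. Merged: [4]
Compare 5 vs 14: take 5 from left. Merged: [4, 5]
Compare 17 vs 14: take 14 from right. Merged: [4, 5, 14]
Compare 17 vs 17: take 17 from left. Merged: [4, 5, 14, 17]
Compare 25 vs 17: take 17 from right. Merged: [4, 5, 14, 17, 17]
Compare 25 vs 24: take 24 from right. Merged: [4, 5, 14, 17, 17, 24]
Compare 25 vs 25: take 25 from left. Merged: [4, 5, 14, 17, 17, 24, 25]
Append remaining from right: [25]. Merged: [4, 5, 14, 17, 17, 24, 25, 25]

Final merged array: [4, 5, 14, 17, 17, 24, 25, 25]
Total comparisons: 7

The merged array is [4, 5, 14, 17, 17, 24, 25, 25], requiring 7 comparisons. The merge step runs in O(n) time where n is the total number of elements.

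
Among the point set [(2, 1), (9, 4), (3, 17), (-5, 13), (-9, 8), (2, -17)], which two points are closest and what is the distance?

Computing all pairwise distances among 6 points:

d((2, 1), (9, 4)) = 7.6158
d((2, 1), (3, 17)) = 16.0312
d((2, 1), (-5, 13)) = 13.8924
d((2, 1), (-9, 8)) = 13.0384
d((2, 1), (2, -17)) = 18.0
d((9, 4), (3, 17)) = 14.3178
d((9, 4), (-5, 13)) = 16.6433
d((9, 4), (-9, 8)) = 18.4391
d((9, 4), (2, -17)) = 22.1359
d((3, 17), (-5, 13)) = 8.9443
d((3, 17), (-9, 8)) = 15.0
d((3, 17), (2, -17)) = 34.0147
d((-5, 13), (-9, 8)) = 6.4031 <-- minimum
d((-5, 13), (2, -17)) = 30.8058
d((-9, 8), (2, -17)) = 27.313

Closest pair: (-5, 13) and (-9, 8) with distance 6.4031

The closest pair is (-5, 13) and (-9, 8) with Euclidean distance 6.4031. For 6 points, brute-force pairwise comparison is shown above. For large n, the divide-and-conquer algorithm (sort by x, recurse on halves, check the dividing strip) achieves O(n log n).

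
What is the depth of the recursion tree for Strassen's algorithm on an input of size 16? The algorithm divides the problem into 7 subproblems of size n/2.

For divide and conquer with division factor 2:

Problem sizes at each level:
Level 0: 16
Level 1: 8
Level 2: 4
Level 3: 2
Level 4: 1

The root is level 0 and the size-1 base case is level 4 (the tree spans levels 0 through 4, i.e. 5 levels counting the root), so the depth is the number of divisions: log_2(16) = 4

The recursion tree depth is log_2(16) = 4. At each level, the problem size is divided by 2, so it takes 4 divisions to reduce to a base case of size 1. The algorithm makes 7 recursive calls at each level.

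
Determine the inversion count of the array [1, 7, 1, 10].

Finding inversions in [1, 7, 1, 10]:

(1, 2): arr[1]=7 > arr[2]=1

Total inversions: 1

The array has 1 inversion(s): (1,2). Each pair (i,j) satisfies i < j and arr[i] > arr[j].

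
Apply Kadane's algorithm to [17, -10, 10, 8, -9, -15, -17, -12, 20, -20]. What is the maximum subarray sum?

Using Kadane's algorithm on [17, -10, 10, 8, -9, -15, -17, -12, 20, -20]:

Scanning through the array:
Position 1 (value -10): max_ending_here = 7, max_so_far = 17
Position 2 (value 10): max_ending_here = 17, max_so_far = 17
Position 3 (value 8): max_ending_here = 25, max_so_far = 25
Position 4 (value -9): max_ending_here = 16, max_so_far = 25
Position 5 (value -15): max_ending_here = 1, max_so_far = 25
Position 6 (value -17): max_ending_here = -16, max_so_far = 25
Position 7 (value -12): max_ending_here = -12, max_so_far = 25
Position 8 (value 20): max_ending_here = 20, max_so_far = 25
Position 9 (value -20): max_ending_here = 0, max_so_far = 25

Maximum subarray: [17, -10, 10, 8]
Maximum sum: 25

The maximum subarray is [17, -10, 10, 8] with sum 25. This subarray runs from index 0 to index 3.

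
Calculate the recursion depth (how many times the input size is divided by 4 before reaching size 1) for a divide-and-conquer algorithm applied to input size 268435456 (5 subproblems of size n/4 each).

For divide and conquer with division factor 4:

Problem sizes at each level:
Level 0: 268435456
Level 1: 67108864
Level 2: 16777216
Level 3: 4194304
Level 4: 1048576
Level 5: 262144
Level 6: 65536
Level 7: 16384
Level 8: 4096
Level 9: 1024
Level 10: 256
Level 11: 64
Level 12: 16
Level 13: 4
Level 14: 1

The root is level 0 and the size-1 base case is level 14 (the tree spans levels 0 through 14, i.e. 15 levels counting the root), so the depth is the number of divisions: log_4(268435456) = 14

The recursion tree depth is log_4(268435456) = 14. At each level, the problem size is divided by 4, so it takes 14 divisions to reduce to a base case of size 1. The algorithm makes 5 recursive calls at each level.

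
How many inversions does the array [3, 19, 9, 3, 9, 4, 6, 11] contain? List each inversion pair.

Finding inversions in [3, 19, 9, 3, 9, 4, 6, 11]:

(1, 2): arr[1]=19 > arr[2]=9
(1, 3): arr[1]=19 > arr[3]=3
(1, 4): arr[1]=19 > arr[4]=9
(1, 5): arr[1]=19 > arr[5]=4
(1, 6): arr[1]=19 > arr[6]=6
(1, 7): arr[1]=19 > arr[7]=11
(2, 3): arr[2]=9 > arr[3]=3
(2, 5): arr[2]=9 > arr[5]=4
(2, 6): arr[2]=9 > arr[6]=6
(4, 5): arr[4]=9 > arr[5]=4
(4, 6): arr[4]=9 > arr[6]=6

Total inversions: 11

The array has 11 inversion(s): (1,2), (1,3), (1,4), (1,5), (1,6), (1,7), (2,3), (2,5), (2,6), (4,5), (4,6). Each pair (i,j) satisfies i < j and arr[i] > arr[j].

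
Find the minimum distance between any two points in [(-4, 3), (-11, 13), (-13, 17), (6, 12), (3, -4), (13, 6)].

Computing all pairwise distances among 6 points:

d((-4, 3), (-11, 13)) = 12.2066
d((-4, 3), (-13, 17)) = 16.6433
d((-4, 3), (6, 12)) = 13.4536
d((-4, 3), (3, -4)) = 9.8995
d((-4, 3), (13, 6)) = 17.2627
d((-11, 13), (-13, 17)) = 4.4721 <-- minimum
d((-11, 13), (6, 12)) = 17.0294
d((-11, 13), (3, -4)) = 22.0227
d((-11, 13), (13, 6)) = 25.0
d((-13, 17), (6, 12)) = 19.6469
d((-13, 17), (3, -4)) = 26.4008
d((-13, 17), (13, 6)) = 28.2312
d((6, 12), (3, -4)) = 16.2788
d((6, 12), (13, 6)) = 9.2195
d((3, -4), (13, 6)) = 14.1421

Closest pair: (-11, 13) and (-13, 17) with distance 4.4721

The closest pair is (-11, 13) and (-13, 17) with Euclidean distance 4.4721. For 6 points, brute-force pairwise comparison is shown above. For large n, the divide-and-conquer algorithm (sort by x, recurse on halves, check the dividing strip) achieves O(n log n).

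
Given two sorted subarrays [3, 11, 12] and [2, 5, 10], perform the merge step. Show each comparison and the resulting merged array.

Merging process:

Compare 3 vs 2: take 2 from right. Merged: [2]
Compare 3 vs 5: take 3 from left. Merged: [2, 3]
Compare 11 vs 5: take 5 from right. Merged: [2, 3, 5]
Compare 11 vs 10: take 10 from right. Merged: [2, 3, 5, 10]
Append remaining from left: [11, 12]. Merged: [2, 3, 5, 10, 11, 12]

Final merged array: [2, 3, 5, 10, 11, 12]
Total comparisons: 4

The merged array is [2, 3, 5, 10, 11, 12], requiring 4 comparisons. The merge step runs in O(n) time where n is the total number of elements.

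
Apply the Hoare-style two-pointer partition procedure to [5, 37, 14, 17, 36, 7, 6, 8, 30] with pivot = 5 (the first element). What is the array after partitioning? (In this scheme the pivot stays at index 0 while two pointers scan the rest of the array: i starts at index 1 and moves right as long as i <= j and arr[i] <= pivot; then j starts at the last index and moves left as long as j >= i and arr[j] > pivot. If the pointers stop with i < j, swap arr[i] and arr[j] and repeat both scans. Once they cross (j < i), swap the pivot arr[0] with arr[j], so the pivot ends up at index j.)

Hoare-style two-pointer partition with pivot = 5:

Initial array: [5, 37, 14, 17, 36, 7, 6, 8, 30]

Pointers start at i = 1, j = 8.
i ends at 1, j ends at 0: the pointers have crossed (j < i), so scanning stops.

j = 0, so swapping arr[0] with arr[j] leaves the pivot at position 0: [5, 37, 14, 17, 36, 7, 6, 8, 30]
Pivot position: 0

After partitioning with pivot 5, the array becomes [5, 37, 14, 17, 36, 7, 6, 8, 30]. The pivot is placed at index 0. All elements to the left of the pivot are <= 5, and all elements to the right are > 5.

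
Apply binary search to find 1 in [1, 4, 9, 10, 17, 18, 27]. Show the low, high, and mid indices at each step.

Binary search for 1 in [1, 4, 9, 10, 17, 18, 27]:

lo=0, hi=6, mid=3, arr[mid]=10 -> 10 > 1, search left half
lo=0, hi=2, mid=1, arr[mid]=4 -> 4 > 1, search left half
lo=0, hi=0, mid=0, arr[mid]=1 -> Found target at index 0!

Binary search finds 1 at index 0 after 3 comparisons. The search repeatedly halves the search space by comparing with the middle element.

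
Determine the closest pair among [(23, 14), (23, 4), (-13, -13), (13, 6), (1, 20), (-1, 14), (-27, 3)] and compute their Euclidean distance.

Computing all pairwise distances among 7 points:

d((23, 14), (23, 4)) = 10.0
d((23, 14), (-13, -13)) = 45.0
d((23, 14), (13, 6)) = 12.8062
d((23, 14), (1, 20)) = 22.8035
d((23, 14), (-1, 14)) = 24.0
d((23, 14), (-27, 3)) = 51.1957
d((23, 4), (-13, -13)) = 39.8121
d((23, 4), (13, 6)) = 10.198
d((23, 4), (1, 20)) = 27.2029
d((23, 4), (-1, 14)) = 26.0
d((23, 4), (-27, 3)) = 50.01
d((-13, -13), (13, 6)) = 32.2025
d((-13, -13), (1, 20)) = 35.8469
d((-13, -13), (-1, 14)) = 29.5466
d((-13, -13), (-27, 3)) = 21.2603
d((13, 6), (1, 20)) = 18.4391
d((13, 6), (-1, 14)) = 16.1245
d((13, 6), (-27, 3)) = 40.1123
d((1, 20), (-1, 14)) = 6.3246 <-- minimum
d((1, 20), (-27, 3)) = 32.7567
d((-1, 14), (-27, 3)) = 28.2312

Closest pair: (1, 20) and (-1, 14) with distance 6.3246

The closest pair is (1, 20) and (-1, 14) with Euclidean distance 6.3246. For 7 points, brute-force pairwise comparison is shown above. For large n, the divide-and-conquer algorithm (sort by x, recurse on halves, check the dividing strip) achieves O(n log n).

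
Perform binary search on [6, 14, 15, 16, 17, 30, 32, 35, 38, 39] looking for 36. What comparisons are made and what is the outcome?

Binary search for 36 in [6, 14, 15, 16, 17, 30, 32, 35, 38, 39]:

lo=0, hi=9, mid=4, arr[mid]=17 -> 17 < 36, search right half
lo=5, hi=9, mid=7, arr[mid]=35 -> 35 < 36, search right half
lo=8, hi=9, mid=8, arr[mid]=38 -> 38 > 36, search left half
lo=8 > hi=7, target 36 not found

Binary search determines that 36 is not in the array after 3 comparisons. The search space was exhausted without finding the target.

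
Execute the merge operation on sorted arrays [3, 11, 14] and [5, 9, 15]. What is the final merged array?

Merging process:

Compare 3 vs 5: take 3 from left. Merged: [3]
Compare 11 vs 5: take 5 from right. Merged: [3, 5]
Compare 11 vs 9: take 9 from right. Merged: [3, 5, 9]
Compare 11 vs 15: take 11 from left. Merged: [3, 5, 9, 11]
Compare 14 vs 15: take 14 from left. Merged: [3, 5, 9, 11, 14]
Append remaining from right: [15]. Merged: [3, 5, 9, 11, 14, 15]

Final merged array: [3, 5, 9, 11, 14, 15]
Total comparisons: 5

The merged array is [3, 5, 9, 11, 14, 15], requiring 5 comparisons. The merge step runs in O(n) time where n is the total number of elements.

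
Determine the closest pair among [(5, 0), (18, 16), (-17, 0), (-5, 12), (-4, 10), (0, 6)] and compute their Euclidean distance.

Computing all pairwise distances among 6 points:

d((5, 0), (18, 16)) = 20.6155
d((5, 0), (-17, 0)) = 22.0
d((5, 0), (-5, 12)) = 15.6205
d((5, 0), (-4, 10)) = 13.4536
d((5, 0), (0, 6)) = 7.8102
d((18, 16), (-17, 0)) = 38.4838
d((18, 16), (-5, 12)) = 23.3452
d((18, 16), (-4, 10)) = 22.8035
d((18, 16), (0, 6)) = 20.5913
d((-17, 0), (-5, 12)) = 16.9706
d((-17, 0), (-4, 10)) = 16.4012
d((-17, 0), (0, 6)) = 18.0278
d((-5, 12), (-4, 10)) = 2.2361 <-- minimum
d((-5, 12), (0, 6)) = 7.8102
d((-4, 10), (0, 6)) = 5.6569

Closest pair: (-5, 12) and (-4, 10) with distance 2.2361

The closest pair is (-5, 12) and (-4, 10) with Euclidean distance 2.2361. For 6 points, brute-force pairwise comparison is shown above. For large n, the divide-and-conquer algorithm (sort by x, recurse on halves, check the dividing strip) achieves O(n log n).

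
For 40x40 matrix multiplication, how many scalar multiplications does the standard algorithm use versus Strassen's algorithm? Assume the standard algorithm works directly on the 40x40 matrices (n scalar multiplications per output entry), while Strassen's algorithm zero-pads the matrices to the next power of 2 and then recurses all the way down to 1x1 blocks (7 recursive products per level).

Matrix multiplication for 40x40 matrices:

Strassen's algorithm requires power-of-2 dimensions. Pad 40x40 to 64x64 (next power of 2).

Standard algorithm: 40^3 = 64000 multiplications
Strassen's algorithm: 7^(log2(64)) = 7^6 = 117649 multiplications
Difference: 64000 - 117649 = -53649 (Strassen uses MORE here due to padding overhead — for small or just-over-power-of-2 n, padding can outweigh the per-level savings)

Standard: 64000 multiplications (40^3). Strassen: 117649 multiplications (7^6, after padding to 64x64). Strassen reduces 8 recursive multiplications to 7 at each level.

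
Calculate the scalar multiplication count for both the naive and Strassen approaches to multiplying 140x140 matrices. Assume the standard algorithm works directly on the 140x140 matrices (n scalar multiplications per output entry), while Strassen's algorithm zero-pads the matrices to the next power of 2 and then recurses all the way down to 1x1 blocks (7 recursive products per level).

Matrix multiplication for 140x140 matrices:

Strassen's algorithm requires power-of-2 dimensions. Pad 140x140 to 256x256 (next power of 2).

Standard algorithm: 140^3 = 2744000 multiplications
Strassen's algorithm: 7^(log2(256)) = 7^8 = 5764801 multiplications
Difference: 2744000 - 5764801 = -3020801 (Strassen uses MORE here due to padding overhead — for small or just-over-power-of-2 n, padding can outweigh the per-level savings)

Standard: 2744000 multiplications (140^3). Strassen: 5764801 multiplications (7^8, after padding to 256x256). Strassen reduces 8 recursive multiplications to 7 at each level.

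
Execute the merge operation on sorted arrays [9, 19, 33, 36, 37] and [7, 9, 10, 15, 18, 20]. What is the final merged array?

Merging process:

Compare 9 vs 7: take 7 from right. Merged: [7]
Compare 9 vs 9: take 9 from left. Merged: [7, 9]
Compare 19 vs 9: take 9 from right. Merged: [7, 9, 9]
Compare 19 vs 10: take 10 from right. Merged: [7, 9, 9, 10]
Compare 19 vs 15: take 15 from right. Merged: [7, 9, 9, 10, 15]
Compare 19 vs 18: take 18 from right. Merged: [7, 9, 9, 10, 15, 18]
Compare 19 vs 20: take 19 from left. Merged: [7, 9, 9, 10, 15, 18, 19]
Compare 33 vs 20: take 20 from right. Merged: [7, 9, 9, 10, 15, 18, 19, 20]
Append remaining from left: [33, 36, 37]. Merged: [7, 9, 9, 10, 15, 18, 19, 20, 33, 36, 37]

Final merged array: [7, 9, 9, 10, 15, 18, 19, 20, 33, 36, 37]
Total comparisons: 8

The merged array is [7, 9, 9, 10, 15, 18, 19, 20, 33, 36, 37], requiring 8 comparisons. The merge step runs in O(n) time where n is the total number of elements.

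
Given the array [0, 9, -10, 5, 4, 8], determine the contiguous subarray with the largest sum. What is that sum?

Using Kadane's algorithm on [0, 9, -10, 5, 4, 8]:

Scanning through the array:
Position 1 (value 9): max_ending_here = 9, max_so_far = 9
Position 2 (value -10): max_ending_here = -1, max_so_far = 9
Position 3 (value 5): max_ending_here = 5, max_so_far = 9
Position 4 (value 4): max_ending_here = 9, max_so_far = 9
Position 5 (value 8): max_ending_here = 17, max_so_far = 17

Maximum subarray: [5, 4, 8]
Maximum sum: 17

The maximum subarray is [5, 4, 8] with sum 17. This subarray runs from index 3 to index 5.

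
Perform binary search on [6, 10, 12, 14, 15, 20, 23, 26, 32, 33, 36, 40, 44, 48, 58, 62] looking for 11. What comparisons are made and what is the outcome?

Binary search for 11 in [6, 10, 12, 14, 15, 20, 23, 26, 32, 33, 36, 40, 44, 48, 58, 62]:

lo=0, hi=15, mid=7, arr[mid]=26 -> 26 > 11, search left half
lo=0, hi=6, mid=3, arr[mid]=14 -> 14 > 11, search left half
lo=0, hi=2, mid=1, arr[mid]=10 -> 10 < 11, search right half
lo=2, hi=2, mid=2, arr[mid]=12 -> 12 > 11, search left half
lo=2 > hi=1, target 11 not found

Binary search determines that 11 is not in the array after 4 comparisons. The search space was exhausted without finding the target.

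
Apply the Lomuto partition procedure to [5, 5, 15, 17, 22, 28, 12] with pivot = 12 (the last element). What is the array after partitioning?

Lomuto partition with pivot = 12:

Initial array: [5, 5, 15, 17, 22, 28, 12]

arr[0]=5 <= 12: swap with position 0, array becomes [5, 5, 15, 17, 22, 28, 12]
arr[1]=5 <= 12: swap with position 1, array becomes [5, 5, 15, 17, 22, 28, 12]
arr[2]=15 > 12: no swap
arr[3]=17 > 12: no swap
arr[4]=22 > 12: no swap
arr[5]=28 > 12: no swap

Place pivot at position 2: [5, 5, 12, 17, 22, 28, 15]
Pivot position: 2

After partitioning with pivot 12, the array becomes [5, 5, 12, 17, 22, 28, 15]. The pivot is placed at index 2. All elements to the left of the pivot are <= 12, and all elements to the right are > 12.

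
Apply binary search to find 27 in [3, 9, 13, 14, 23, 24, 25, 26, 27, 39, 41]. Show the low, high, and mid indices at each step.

Binary search for 27 in [3, 9, 13, 14, 23, 24, 25, 26, 27, 39, 41]:

lo=0, hi=10, mid=5, arr[mid]=24 -> 24 < 27, search right half
lo=6, hi=10, mid=8, arr[mid]=27 -> Found target at index 8!

Binary search finds 27 at index 8 after 2 comparisons. The search repeatedly halves the search space by comparing with the middle element.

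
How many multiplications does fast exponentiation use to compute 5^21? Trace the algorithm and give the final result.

Computing 5^21 by squaring (build up from 5^1; each line after the first costs one multiplication):

5^1 = 5
5^2 = (5^1)^2 = 5^2 = 25
5^4 = (5^2)^2 = 25^2 = 625
5^5 = 5 * 5^4 = 5 * 625 = 3125
5^10 = (5^5)^2 = 3125^2 = 9765625
5^20 = (5^10)^2 = 9765625^2 = 95367431640625
5^21 = 5 * 5^20 = 5 * 95367431640625 = 476837158203125

Result: 476837158203125
Multiplications needed: 6 (6 lines after 5^1)

5^21 = 476837158203125. Using exponentiation by squaring, this requires 6 multiplications. The key idea: if the exponent is even, square the half-power; if odd, multiply by the base once.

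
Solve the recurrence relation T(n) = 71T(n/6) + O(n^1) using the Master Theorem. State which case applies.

Master Theorem for T(n) = 71T(n/6) + O(n^1):

a = 71, b = 6, c = 1
log_b(a) = log_6(71) = 2.3790

Case 1: c = 1 < log_6(71) = 2.3790
T(n) = O(n^(log_6 71))

For T(n) = 71T(n/6) + O(n^1): log_6(71) = 2.3790. This is Case 1 of the Master Theorem (c < log_b(a), work dominated by leaves), giving O(n^(log_6 71)).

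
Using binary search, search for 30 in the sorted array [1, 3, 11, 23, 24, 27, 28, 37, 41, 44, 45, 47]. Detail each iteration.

Binary search for 30 in [1, 3, 11, 23, 24, 27, 28, 37, 41, 44, 45, 47]:

lo=0, hi=11, mid=5, arr[mid]=27 -> 27 < 30, search right half
lo=6, hi=11, mid=8, arr[mid]=41 -> 41 > 30, search left half
lo=6, hi=7, mid=6, arr[mid]=28 -> 28 < 30, search right half
lo=7, hi=7, mid=7, arr[mid]=37 -> 37 > 30, search left half
lo=7 > hi=6, target 30 not found

Binary search determines that 30 is not in the array after 4 comparisons. The search space was exhausted without finding the target.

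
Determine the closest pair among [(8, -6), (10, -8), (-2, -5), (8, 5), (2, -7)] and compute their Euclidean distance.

Computing all pairwise distances among 5 points:

d((8, -6), (10, -8)) = 2.8284 <-- minimum
d((8, -6), (-2, -5)) = 10.0499
d((8, -6), (8, 5)) = 11.0
d((8, -6), (2, -7)) = 6.0828
d((10, -8), (-2, -5)) = 12.3693
d((10, -8), (8, 5)) = 13.1529
d((10, -8), (2, -7)) = 8.0623
d((-2, -5), (8, 5)) = 14.1421
d((-2, -5), (2, -7)) = 4.4721
d((8, 5), (2, -7)) = 13.4164

Closest pair: (8, -6) and (10, -8) with distance 2.8284

The closest pair is (8, -6) and (10, -8) with Euclidean distance 2.8284. For 5 points, brute-force pairwise comparison is shown above. For large n, the divide-and-conquer algorithm (sort by x, recurse on halves, check the dividing strip) achieves O(n log n).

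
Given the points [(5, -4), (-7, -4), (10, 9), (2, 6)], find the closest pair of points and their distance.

Computing all pairwise distances among 4 points:

d((5, -4), (-7, -4)) = 12.0
d((5, -4), (10, 9)) = 13.9284
d((5, -4), (2, 6)) = 10.4403
d((-7, -4), (10, 9)) = 21.4009
d((-7, -4), (2, 6)) = 13.4536
d((10, 9), (2, 6)) = 8.544 <-- minimum

Closest pair: (10, 9) and (2, 6) with distance 8.544

The closest pair is (10, 9) and (2, 6) with Euclidean distance 8.544. For 4 points, brute-force pairwise comparison is shown above. For large n, the divide-and-conquer algorithm (sort by x, recurse on halves, check the dividing strip) achieves O(n log n).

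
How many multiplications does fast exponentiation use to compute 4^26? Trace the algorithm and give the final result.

Computing 4^26 by squaring (build up from 4^1; each line after the first costs one multiplication):

4^1 = 4
4^2 = (4^1)^2 = 4^2 = 16
4^3 = 4 * 4^2 = 4 * 16 = 64
4^6 = (4^3)^2 = 64^2 = 4096
4^12 = (4^6)^2 = 4096^2 = 16777216
4^13 = 4 * 4^12 = 4 * 16777216 = 67108864
4^26 = (4^13)^2 = 67108864^2 = 4503599627370496

Result: 4503599627370496
Multiplications needed: 6 (6 lines after 4^1)

4^26 = 4503599627370496. Using exponentiation by squaring, this requires 6 multiplications. The key idea: if the exponent is even, square the half-power; if odd, multiply by the base once.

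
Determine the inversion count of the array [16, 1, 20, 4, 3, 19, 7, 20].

Finding inversions in [16, 1, 20, 4, 3, 19, 7, 20]:

(0, 1): arr[0]=16 > arr[1]=1
(0, 3): arr[0]=16 > arr[3]=4
(0, 4): arr[0]=16 > arr[4]=3
(0, 6): arr[0]=16 > arr[6]=7
(2, 3): arr[2]=20 > arr[3]=4
(2, 4): arr[2]=20 > arr[4]=3
(2, 5): arr[2]=20 > arr[5]=19
(2, 6): arr[2]=20 > arr[6]=7
(3, 4): arr[3]=4 > arr[4]=3
(5, 6): arr[5]=19 > arr[6]=7

Total inversions: 10

The array has 10 inversion(s): (0,1), (0,3), (0,4), (0,6), (2,3), (2,4), (2,5), (2,6), (3,4), (5,6). Each pair (i,j) satisfies i < j and arr[i] > arr[j].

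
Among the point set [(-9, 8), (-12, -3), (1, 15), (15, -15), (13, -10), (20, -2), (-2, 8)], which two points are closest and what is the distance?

Computing all pairwise distances among 7 points:

d((-9, 8), (-12, -3)) = 11.4018
d((-9, 8), (1, 15)) = 12.2066
d((-9, 8), (15, -15)) = 33.2415
d((-9, 8), (13, -10)) = 28.4253
d((-9, 8), (20, -2)) = 30.6757
d((-9, 8), (-2, 8)) = 7.0
d((-12, -3), (1, 15)) = 22.2036
d((-12, -3), (15, -15)) = 29.5466
d((-12, -3), (13, -10)) = 25.9615
d((-12, -3), (20, -2)) = 32.0156
d((-12, -3), (-2, 8)) = 14.8661
d((1, 15), (15, -15)) = 33.1059
d((1, 15), (13, -10)) = 27.7308
d((1, 15), (20, -2)) = 25.4951
d((1, 15), (-2, 8)) = 7.6158
d((15, -15), (13, -10)) = 5.3852 <-- minimum
d((15, -15), (20, -2)) = 13.9284
d((15, -15), (-2, 8)) = 28.6007
d((13, -10), (20, -2)) = 10.6301
d((13, -10), (-2, 8)) = 23.4307
d((20, -2), (-2, 8)) = 24.1661

Closest pair: (15, -15) and (13, -10) with distance 5.3852

The closest pair is (15, -15) and (13, -10) with Euclidean distance 5.3852. For 7 points, brute-force pairwise comparison is shown above. For large n, the divide-and-conquer algorithm (sort by x, recurse on halves, check the dividing strip) achieves O(n log n).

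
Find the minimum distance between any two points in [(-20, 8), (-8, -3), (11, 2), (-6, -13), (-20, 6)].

Computing all pairwise distances among 5 points:

d((-20, 8), (-8, -3)) = 16.2788
d((-20, 8), (11, 2)) = 31.5753
d((-20, 8), (-6, -13)) = 25.2389
d((-20, 8), (-20, 6)) = 2.0 <-- minimum
d((-8, -3), (11, 2)) = 19.6469
d((-8, -3), (-6, -13)) = 10.198
d((-8, -3), (-20, 6)) = 15.0
d((11, 2), (-6, -13)) = 22.6716
d((11, 2), (-20, 6)) = 31.257
d((-6, -13), (-20, 6)) = 23.6008

Closest pair: (-20, 8) and (-20, 6) with distance 2.0

The closest pair is (-20, 8) and (-20, 6) with Euclidean distance 2.0. For 5 points, brute-force pairwise comparison is shown above. For large n, the divide-and-conquer algorithm (sort by x, recurse on halves, check the dividing strip) achieves O(n log n).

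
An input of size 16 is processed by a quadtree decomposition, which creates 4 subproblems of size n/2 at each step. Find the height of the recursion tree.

For divide and conquer with division factor 2:

Problem sizes at each level:
Level 0: 16
Level 1: 8
Level 2: 4
Level 3: 2
Level 4: 1

The root is level 0 and the size-1 base case is level 4 (the tree spans levels 0 through 4, i.e. 5 levels counting the root), so the depth is the number of divisions: log_2(16) = 4

The recursion tree depth is log_2(16) = 4. At each level, the problem size is divided by 2, so it takes 4 divisions to reduce to a base case of size 1. The algorithm makes 4 recursive calls at each level.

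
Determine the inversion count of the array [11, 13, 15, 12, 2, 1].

Finding inversions in [11, 13, 15, 12, 2, 1]:

(0, 4): arr[0]=11 > arr[4]=2
(0, 5): arr[0]=11 > arr[5]=1
(1, 3): arr[1]=13 > arr[3]=12
(1, 4): arr[1]=13 > arr[4]=2
(1, 5): arr[1]=13 > arr[5]=1
(2, 3): arr[2]=15 > arr[3]=12
(2, 4): arr[2]=15 > arr[4]=2
(2, 5): arr[2]=15 > arr[5]=1
(3, 4): arr[3]=12 > arr[4]=2
(3, 5): arr[3]=12 > arr[5]=1
(4, 5): arr[4]=2 > arr[5]=1

Total inversions: 11

The array has 11 inversion(s): (0,4), (0,5), (1,3), (1,4), (1,5), (2,3), (2,4), (2,5), (3,4), (3,5), (4,5). Each pair (i,j) satisfies i < j and arr[i] > arr[j].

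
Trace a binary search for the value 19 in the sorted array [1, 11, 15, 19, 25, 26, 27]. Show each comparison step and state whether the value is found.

Binary search for 19 in [1, 11, 15, 19, 25, 26, 27]:

lo=0, hi=6, mid=3, arr[mid]=19 -> Found target at index 3!

Binary search finds 19 at index 3 after 1 comparisons. The search repeatedly halves the search space by comparing with the middle element.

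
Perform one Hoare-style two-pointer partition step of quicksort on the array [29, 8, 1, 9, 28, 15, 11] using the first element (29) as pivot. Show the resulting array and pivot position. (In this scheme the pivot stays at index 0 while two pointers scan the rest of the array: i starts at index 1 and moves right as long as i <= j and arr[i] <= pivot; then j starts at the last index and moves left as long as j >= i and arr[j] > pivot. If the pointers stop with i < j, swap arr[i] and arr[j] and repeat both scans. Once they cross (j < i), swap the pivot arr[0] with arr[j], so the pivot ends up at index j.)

Hoare-style two-pointer partition with pivot = 29:

Initial array: [29, 8, 1, 9, 28, 15, 11]

Pointers start at i = 1, j = 6.
i ends at 7, j ends at 6: the pointers have crossed (j < i), so scanning stops.

Swap pivot arr[0] with arr[6] to place pivot at position 6: [11, 8, 1, 9, 28, 15, 29]
Pivot position: 6

After partitioning with pivot 29, the array becomes [11, 8, 1, 9, 28, 15, 29]. The pivot is placed at index 6. All elements to the left of the pivot are <= 29, and all elements to the right are > 29.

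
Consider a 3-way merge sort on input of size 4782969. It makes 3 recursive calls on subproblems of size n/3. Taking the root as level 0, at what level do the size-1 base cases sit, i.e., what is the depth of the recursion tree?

For divide and conquer with division factor 3:

Problem sizes at each level:
Level 0: 4782969
Level 1: 1594323
Level 2: 531441
Level 3: 177147
Level 4: 59049
Level 5: 19683
Level 6: 6561
Level 7: 2187
Level 8: 729
Level 9: 243
Level 10: 81
Level 11: 27
Level 12: 9
Level 13: 3
Level 14: 1

The root is level 0 and the size-1 base case is level 14 (the tree spans levels 0 through 14, i.e. 15 levels counting the root), so the depth is the number of divisions: log_3(4782969) = 14

The recursion tree depth is log_3(4782969) = 14. At each level, the problem size is divided by 3, so it takes 14 divisions to reduce to a base case of size 1. The algorithm makes 3 recursive calls at each level.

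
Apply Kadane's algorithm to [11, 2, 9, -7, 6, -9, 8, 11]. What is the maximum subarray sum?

Using Kadane's algorithm on [11, 2, 9, -7, 6, -9, 8, 11]:

Scanning through the array:
Position 1 (value 2): max_ending_here = 13, max_so_far = 13
Position 2 (value 9): max_ending_here = 22, max_so_far = 22
Position 3 (value -7): max_ending_here = 15, max_so_far = 22
Position 4 (value 6): max_ending_here = 21, max_so_far = 22
Position 5 (value -9): max_ending_here = 12, max_so_far = 22
Position 6 (value 8): max_ending_here = 20, max_so_far = 22
Position 7 (value 11): max_ending_here = 31, max_so_far = 31

Maximum subarray: [11, 2, 9, -7, 6, -9, 8, 11]
Maximum sum: 31

The maximum subarray is [11, 2, 9, -7, 6, -9, 8, 11] with sum 31. This subarray runs from index 0 to index 7.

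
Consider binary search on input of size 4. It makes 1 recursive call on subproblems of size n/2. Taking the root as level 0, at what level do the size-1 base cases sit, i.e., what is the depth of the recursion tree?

For divide and conquer with division factor 2:

Problem sizes at each level:
Level 0: 4
Level 1: 2
Level 2: 1

The root is level 0 and the size-1 base case is level 2 (the tree spans levels 0 through 2, i.e. 3 levels counting the root), so the depth is the number of divisions: log_2(4) = 2

The recursion tree depth is log_2(4) = 2. At each level, the problem size is divided by 2, so it takes 2 divisions to reduce to a base case of size 1. The algorithm makes 1 recursive call at each level.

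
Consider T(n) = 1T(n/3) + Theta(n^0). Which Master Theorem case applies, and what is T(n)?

Master Theorem for T(n) = 1T(n/3) + O(n^0):

a = 1, b = 3, c = 0
log_b(a) = log_3(1) = 0.0000

Case 2: c = 0 = log_3(1) = 0.0000
T(n) = O(n^0 log n) = O(log n)

For T(n) = 1T(n/3) + O(n^0): log_3(1) = 0.0000. This is Case 2 of the Master Theorem (c = log_b(a), equal work at all levels), giving O(log n).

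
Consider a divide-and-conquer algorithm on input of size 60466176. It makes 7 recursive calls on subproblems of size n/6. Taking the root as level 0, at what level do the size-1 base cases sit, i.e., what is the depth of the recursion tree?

For divide and conquer with division factor 6:

Problem sizes at each level:
Level 0: 60466176
Level 1: 10077696
Level 2: 1679616
Level 3: 279936
Level 4: 46656
Level 5: 7776
Level 6: 1296
Level 7: 216
Level 8: 36
Level 9: 6
Level 10: 1

The root is level 0 and the size-1 base case is level 10 (the tree spans levels 0 through 10, i.e. 11 levels counting the root), so the depth is the number of divisions: log_6(60466176) = 10

The recursion tree depth is log_6(60466176) = 10. At each level, the problem size is divided by 6, so it takes 10 divisions to reduce to a base case of size 1. The algorithm makes 7 recursive calls at each level.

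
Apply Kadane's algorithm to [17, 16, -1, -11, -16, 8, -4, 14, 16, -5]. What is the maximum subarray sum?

Using Kadane's algorithm on [17, 16, -1, -11, -16, 8, -4, 14, 16, -5]:

Scanning through the array:
Position 1 (value 16): max_ending_here = 33, max_so_far = 33
Position 2 (value -1): max_ending_here = 32, max_so_far = 33
Position 3 (value -11): max_ending_here = 21, max_so_far = 33
Position 4 (value -16): max_ending_here = 5, max_so_far = 33
Position 5 (value 8): max_ending_here = 13, max_so_far = 33
Position 6 (value -4): max_ending_here = 9, max_so_far = 33
Position 7 (value 14): max_ending_here = 23, max_so_far = 33
Position 8 (value 16): max_ending_here = 39, max_so_far = 39
Position 9 (value -5): max_ending_here = 34, max_so_far = 39

Maximum subarray: [17, 16, -1, -11, -16, 8, -4, 14, 16]
Maximum sum: 39

The maximum subarray is [17, 16, -1, -11, -16, 8, -4, 14, 16] with sum 39. This subarray runs from index 0 to index 8.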